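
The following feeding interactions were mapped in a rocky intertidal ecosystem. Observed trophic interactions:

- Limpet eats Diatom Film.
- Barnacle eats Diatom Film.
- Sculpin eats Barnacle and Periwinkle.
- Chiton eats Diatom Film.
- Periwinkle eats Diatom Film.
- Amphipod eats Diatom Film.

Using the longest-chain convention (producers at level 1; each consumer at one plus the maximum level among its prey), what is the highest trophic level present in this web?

Producers (level 1): Diatom Film.
Diatom Film → Periwinkle → Sculpin gives Sculpin level 3.
No species has a prey at level 3, so no species reaches level 4.

3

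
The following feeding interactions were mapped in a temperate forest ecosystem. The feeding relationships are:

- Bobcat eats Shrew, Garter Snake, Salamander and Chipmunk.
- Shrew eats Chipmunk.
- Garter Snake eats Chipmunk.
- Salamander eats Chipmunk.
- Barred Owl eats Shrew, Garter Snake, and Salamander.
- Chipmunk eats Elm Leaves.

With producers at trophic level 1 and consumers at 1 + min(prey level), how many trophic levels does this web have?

Producers (level 1): Elm Leaves.
Following each consumer down to its lowest-level prey: Elm Leaves → Chipmunk → Shrew → Barred Owl (levels 1 through 4).
All prey of Barred Owl (Shrew 3, Salamander 3, Garter Snake 3) are at level 3 or above, so Barred Owl is at level 1 + 3 = 4.
Every consumer has at least one prey at level 3 or below, so none exceeds level 4.

4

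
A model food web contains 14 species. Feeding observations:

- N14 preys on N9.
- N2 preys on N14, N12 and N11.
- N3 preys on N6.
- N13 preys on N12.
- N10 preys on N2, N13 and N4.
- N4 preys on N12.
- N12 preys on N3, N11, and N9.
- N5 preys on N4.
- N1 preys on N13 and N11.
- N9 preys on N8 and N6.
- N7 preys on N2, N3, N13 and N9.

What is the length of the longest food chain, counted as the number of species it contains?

One longest chain: N8 → N9 → N12 → N13 → N10.
It has 5 species and 4 links.

5 species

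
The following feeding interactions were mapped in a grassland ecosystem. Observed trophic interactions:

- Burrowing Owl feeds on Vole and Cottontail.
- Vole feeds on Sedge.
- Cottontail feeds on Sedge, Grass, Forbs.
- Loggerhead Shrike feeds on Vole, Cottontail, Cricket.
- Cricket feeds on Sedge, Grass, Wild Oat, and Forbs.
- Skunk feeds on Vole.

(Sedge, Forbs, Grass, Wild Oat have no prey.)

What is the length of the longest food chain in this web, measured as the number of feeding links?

One longest chain: Sedge → Vole → Loggerhead Shrike.
It has 3 species and 2 links.

2 links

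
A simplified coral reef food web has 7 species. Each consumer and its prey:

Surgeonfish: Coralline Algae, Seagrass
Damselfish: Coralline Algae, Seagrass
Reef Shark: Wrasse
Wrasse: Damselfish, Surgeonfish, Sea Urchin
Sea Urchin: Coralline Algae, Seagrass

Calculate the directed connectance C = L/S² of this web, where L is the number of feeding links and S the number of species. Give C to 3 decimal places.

The web has S = 7 species and L = 10 feeding links.
C = L / S² = 10 / 49 = 0.2041 ≈ 0.204.

C = 0.204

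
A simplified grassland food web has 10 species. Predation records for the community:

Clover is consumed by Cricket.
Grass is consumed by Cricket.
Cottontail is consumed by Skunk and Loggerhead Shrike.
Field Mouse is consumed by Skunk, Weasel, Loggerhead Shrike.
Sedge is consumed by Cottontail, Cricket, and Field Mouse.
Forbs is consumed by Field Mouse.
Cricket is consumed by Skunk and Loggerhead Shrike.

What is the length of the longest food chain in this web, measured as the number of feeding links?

2 links

One longest chain: Sedge → Cricket → Skunk.
It has 3 species and 2 links.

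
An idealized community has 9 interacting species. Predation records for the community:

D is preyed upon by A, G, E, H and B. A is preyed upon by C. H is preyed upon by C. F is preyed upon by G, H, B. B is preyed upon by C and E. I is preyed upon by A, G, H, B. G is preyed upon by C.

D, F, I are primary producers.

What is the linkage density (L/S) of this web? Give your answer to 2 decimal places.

L/S = 1.89

There are L = 17 links among S = 9 species.
L/S = 17/9 = 1.8889 ≈ 1.89.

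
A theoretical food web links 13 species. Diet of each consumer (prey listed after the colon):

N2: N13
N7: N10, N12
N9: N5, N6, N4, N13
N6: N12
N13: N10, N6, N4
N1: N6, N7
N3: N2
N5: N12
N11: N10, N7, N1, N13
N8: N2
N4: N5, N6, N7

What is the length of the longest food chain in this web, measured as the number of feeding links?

5 links

One longest chain: N12 → N5 → N4 → N13 → N2 → N3.
It has 6 species and 5 links.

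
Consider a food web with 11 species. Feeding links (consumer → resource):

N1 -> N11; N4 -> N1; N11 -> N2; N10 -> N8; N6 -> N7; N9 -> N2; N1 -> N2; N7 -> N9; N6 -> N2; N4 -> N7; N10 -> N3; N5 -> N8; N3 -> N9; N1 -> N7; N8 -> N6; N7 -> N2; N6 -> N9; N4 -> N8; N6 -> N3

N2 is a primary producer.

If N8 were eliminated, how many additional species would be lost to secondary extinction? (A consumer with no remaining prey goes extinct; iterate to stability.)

Remove N8.
Round 1: N5 (all prey gone) → extinct.
No further losses. Total secondary extinctions: 1.

1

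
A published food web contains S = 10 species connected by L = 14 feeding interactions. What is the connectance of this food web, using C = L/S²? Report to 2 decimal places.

C = 0.14

The web has S = 10 species and L = 14 feeding links.
C = L / S² = 14 / 100 = 0.1400 ≈ 0.14.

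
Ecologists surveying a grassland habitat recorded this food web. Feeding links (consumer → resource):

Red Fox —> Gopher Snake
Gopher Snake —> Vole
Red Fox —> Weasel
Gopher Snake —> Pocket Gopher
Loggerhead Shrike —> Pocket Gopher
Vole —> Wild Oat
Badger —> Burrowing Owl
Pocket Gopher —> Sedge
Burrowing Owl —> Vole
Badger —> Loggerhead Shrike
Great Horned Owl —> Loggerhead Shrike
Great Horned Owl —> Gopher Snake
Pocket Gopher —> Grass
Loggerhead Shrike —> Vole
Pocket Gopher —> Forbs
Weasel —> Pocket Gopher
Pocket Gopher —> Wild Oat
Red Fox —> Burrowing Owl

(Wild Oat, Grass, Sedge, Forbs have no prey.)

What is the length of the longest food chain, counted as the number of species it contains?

4 species

One longest chain: Wild Oat → Vole → Burrowing Owl → Badger.
It has 4 species and 3 links.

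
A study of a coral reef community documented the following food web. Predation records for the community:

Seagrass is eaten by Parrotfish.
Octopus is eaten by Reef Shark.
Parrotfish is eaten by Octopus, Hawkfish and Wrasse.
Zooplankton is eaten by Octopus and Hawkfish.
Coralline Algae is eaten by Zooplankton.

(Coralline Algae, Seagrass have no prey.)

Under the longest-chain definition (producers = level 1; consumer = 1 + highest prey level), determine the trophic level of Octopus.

Seagrass is a producer → level 1.
Parrotfish eats Seagrass → level 2.
Octopus eats Parrotfish (level 2); other prey at levels: Zooplankton 2 → level 3.

Trophic level 3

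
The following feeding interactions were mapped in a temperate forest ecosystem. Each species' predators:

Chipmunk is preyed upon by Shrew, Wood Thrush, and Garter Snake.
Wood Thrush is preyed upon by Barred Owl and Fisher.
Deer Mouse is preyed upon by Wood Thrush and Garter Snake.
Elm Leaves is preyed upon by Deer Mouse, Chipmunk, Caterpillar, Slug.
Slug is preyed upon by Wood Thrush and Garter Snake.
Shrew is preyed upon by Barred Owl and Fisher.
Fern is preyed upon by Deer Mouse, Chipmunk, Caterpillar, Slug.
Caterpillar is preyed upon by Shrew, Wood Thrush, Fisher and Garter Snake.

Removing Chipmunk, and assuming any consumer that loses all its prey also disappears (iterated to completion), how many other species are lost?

0

Remove Chipmunk.
Every predator of it retains at least one other prey: Shrew still has Caterpillar; Wood Thrush still has Deer Mouse, Caterpillar, Slug; Garter Snake still has Deer Mouse, Caterpillar, Slug.
No consumer loses all prey, so no secondary extinctions occur.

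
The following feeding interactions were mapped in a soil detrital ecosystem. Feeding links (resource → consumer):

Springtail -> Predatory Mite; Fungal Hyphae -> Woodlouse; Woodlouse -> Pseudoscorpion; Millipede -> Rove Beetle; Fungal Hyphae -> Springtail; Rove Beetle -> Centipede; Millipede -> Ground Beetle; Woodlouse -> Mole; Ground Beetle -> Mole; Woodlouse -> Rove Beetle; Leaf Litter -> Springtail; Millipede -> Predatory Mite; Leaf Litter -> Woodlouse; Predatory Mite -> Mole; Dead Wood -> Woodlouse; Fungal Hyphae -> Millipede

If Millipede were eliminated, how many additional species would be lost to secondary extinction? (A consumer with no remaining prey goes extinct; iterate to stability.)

1

Remove Millipede.
Round 1: Ground Beetle (all prey gone) → extinct.
No further losses. Total secondary extinctions: 1.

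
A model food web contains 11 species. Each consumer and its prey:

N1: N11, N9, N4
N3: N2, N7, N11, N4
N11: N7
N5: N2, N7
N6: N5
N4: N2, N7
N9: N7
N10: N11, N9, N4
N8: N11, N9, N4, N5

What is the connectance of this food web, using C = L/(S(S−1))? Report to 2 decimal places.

The web has S = 11 species and L = 21 feeding links.
C = L / (S(S−1)) = 21 / 110 = 0.1909 ≈ 0.19.

C = 0.19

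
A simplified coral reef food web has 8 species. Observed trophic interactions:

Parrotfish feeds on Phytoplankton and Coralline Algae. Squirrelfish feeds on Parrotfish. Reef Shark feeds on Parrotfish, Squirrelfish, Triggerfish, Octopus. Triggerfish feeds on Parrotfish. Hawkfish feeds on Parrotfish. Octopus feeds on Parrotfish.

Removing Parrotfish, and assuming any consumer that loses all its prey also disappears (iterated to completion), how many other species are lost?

5

Remove Parrotfish.
Round 1: Squirrelfish (all prey gone), Triggerfish (all prey gone), Octopus (all prey gone), Hawkfish (all prey gone) → extinct.
Round 2: Reef Shark (all prey gone) → extinct.
No further losses. Total secondary extinctions: 5.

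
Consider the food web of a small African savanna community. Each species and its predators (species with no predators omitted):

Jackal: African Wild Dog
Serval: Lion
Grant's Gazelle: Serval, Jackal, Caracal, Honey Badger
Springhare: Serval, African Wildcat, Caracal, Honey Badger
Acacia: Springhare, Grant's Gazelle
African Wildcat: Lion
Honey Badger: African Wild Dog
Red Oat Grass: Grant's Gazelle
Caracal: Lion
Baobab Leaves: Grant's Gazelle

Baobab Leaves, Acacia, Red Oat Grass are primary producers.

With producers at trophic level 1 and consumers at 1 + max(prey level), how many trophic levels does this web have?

4

Producers (level 1): Baobab Leaves, Acacia, Red Oat Grass.
Acacia → Springhare → Caracal → Lion gives Lion level 4.
No species has a prey at level 4, so no species reaches level 5.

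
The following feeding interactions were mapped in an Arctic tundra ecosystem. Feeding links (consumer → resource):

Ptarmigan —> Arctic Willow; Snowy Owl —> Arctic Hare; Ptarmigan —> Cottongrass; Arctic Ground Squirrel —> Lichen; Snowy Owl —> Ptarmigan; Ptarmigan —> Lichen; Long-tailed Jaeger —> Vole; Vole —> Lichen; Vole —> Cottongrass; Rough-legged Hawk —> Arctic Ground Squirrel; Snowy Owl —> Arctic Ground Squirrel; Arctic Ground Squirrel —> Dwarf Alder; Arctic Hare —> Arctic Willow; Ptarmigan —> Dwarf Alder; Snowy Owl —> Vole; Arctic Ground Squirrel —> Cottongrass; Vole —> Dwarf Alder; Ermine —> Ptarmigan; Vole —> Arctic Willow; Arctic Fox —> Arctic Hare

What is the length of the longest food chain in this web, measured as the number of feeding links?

2 links

One longest chain: Lichen → Arctic Ground Squirrel → Rough-legged Hawk.
It has 3 species and 2 links.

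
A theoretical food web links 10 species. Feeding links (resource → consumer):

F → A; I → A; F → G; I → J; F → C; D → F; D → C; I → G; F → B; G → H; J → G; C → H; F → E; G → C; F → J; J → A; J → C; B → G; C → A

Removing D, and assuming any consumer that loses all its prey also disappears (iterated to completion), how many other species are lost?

3

Remove D.
Round 1: F (all prey gone) → extinct.
Round 2: B (all prey gone), E (all prey gone) → extinct.
No further losses. Total secondary extinctions: 3.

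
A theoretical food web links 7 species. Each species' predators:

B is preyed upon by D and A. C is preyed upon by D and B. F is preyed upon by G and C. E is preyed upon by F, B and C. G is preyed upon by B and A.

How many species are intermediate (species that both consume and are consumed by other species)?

Intermediate species (has both prey and predators): F, G, C, B.
Count: 4.

4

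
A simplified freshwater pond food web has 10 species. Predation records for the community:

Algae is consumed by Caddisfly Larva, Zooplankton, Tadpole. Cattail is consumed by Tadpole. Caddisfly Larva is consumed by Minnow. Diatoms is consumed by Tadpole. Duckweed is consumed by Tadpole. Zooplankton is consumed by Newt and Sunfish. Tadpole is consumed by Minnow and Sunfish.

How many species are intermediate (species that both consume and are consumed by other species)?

3

Intermediate species (has both prey and predators): Tadpole, Caddisfly Larva, Zooplankton.
Count: 3.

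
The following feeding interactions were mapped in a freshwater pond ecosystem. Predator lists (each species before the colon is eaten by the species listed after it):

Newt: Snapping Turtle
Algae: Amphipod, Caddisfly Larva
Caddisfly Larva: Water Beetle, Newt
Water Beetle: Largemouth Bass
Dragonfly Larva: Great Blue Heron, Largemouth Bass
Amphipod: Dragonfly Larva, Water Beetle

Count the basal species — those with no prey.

Basal species (no prey listed): Algae.
Count: 1.

1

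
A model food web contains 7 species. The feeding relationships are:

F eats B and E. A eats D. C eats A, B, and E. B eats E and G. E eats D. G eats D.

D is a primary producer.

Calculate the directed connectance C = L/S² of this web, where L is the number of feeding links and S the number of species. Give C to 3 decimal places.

The web has S = 7 species and L = 10 feeding links.
C = L / S² = 10 / 49 = 0.2041 ≈ 0.204.

C = 0.204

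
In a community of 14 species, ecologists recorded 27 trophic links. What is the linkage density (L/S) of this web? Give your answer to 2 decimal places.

L/S = 1.93

There are L = 27 links among S = 14 species.
L/S = 27/14 = 1.9286 ≈ 1.93.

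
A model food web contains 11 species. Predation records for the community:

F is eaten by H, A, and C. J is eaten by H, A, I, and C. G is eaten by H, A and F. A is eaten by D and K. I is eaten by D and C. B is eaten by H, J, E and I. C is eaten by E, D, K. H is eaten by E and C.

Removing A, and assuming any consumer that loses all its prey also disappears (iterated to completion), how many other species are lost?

0

Remove A.
Every predator of it retains at least one other prey: K still has C; D still has I, C.
No consumer loses all prey, so no secondary extinctions occur.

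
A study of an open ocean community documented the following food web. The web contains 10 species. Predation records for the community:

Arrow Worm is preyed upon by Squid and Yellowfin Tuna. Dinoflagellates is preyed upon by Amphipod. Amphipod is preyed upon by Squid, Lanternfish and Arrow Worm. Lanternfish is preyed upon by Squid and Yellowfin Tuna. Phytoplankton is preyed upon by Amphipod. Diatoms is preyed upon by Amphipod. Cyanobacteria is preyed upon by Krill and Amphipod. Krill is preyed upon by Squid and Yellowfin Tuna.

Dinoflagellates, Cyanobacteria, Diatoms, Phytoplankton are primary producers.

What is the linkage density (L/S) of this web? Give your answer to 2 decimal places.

There are L = 14 links among S = 10 species.
L/S = 14/10 = 1.4000 ≈ 1.40.

L/S = 1.40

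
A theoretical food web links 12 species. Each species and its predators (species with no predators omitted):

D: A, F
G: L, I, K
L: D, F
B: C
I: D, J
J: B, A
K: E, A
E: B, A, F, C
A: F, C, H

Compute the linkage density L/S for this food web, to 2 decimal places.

L/S = 1.75

There are L = 21 links among S = 12 species.
L/S = 21/12 = 1.7500 ≈ 1.75.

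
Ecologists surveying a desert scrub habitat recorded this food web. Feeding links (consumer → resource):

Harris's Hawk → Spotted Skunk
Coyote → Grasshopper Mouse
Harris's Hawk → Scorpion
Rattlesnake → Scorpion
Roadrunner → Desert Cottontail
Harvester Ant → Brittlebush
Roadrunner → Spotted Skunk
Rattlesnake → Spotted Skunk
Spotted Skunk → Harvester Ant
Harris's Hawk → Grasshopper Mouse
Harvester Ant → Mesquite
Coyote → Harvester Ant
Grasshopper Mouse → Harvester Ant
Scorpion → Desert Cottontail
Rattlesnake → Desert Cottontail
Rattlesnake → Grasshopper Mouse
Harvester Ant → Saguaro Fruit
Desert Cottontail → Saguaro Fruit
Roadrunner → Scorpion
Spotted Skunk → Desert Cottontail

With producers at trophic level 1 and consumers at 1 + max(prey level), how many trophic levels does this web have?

4

Producers (level 1): Mesquite, Saguaro Fruit, Brittlebush.
Mesquite → Harvester Ant → Grasshopper Mouse → Rattlesnake gives Rattlesnake level 4.
No species has a prey at level 4, so no species reaches level 5.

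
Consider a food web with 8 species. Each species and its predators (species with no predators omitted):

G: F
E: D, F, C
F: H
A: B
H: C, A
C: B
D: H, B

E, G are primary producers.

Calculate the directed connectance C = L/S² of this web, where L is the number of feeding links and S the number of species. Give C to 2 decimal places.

The web has S = 8 species and L = 11 feeding links.
C = L / S² = 11 / 64 = 0.1719 ≈ 0.17.

C = 0.17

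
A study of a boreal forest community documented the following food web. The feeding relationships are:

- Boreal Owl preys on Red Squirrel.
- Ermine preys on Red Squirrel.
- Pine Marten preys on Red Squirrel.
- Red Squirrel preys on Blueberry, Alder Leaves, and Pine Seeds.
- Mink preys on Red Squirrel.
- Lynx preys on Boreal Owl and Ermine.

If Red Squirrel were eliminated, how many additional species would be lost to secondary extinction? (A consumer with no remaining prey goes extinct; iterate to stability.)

5

Remove Red Squirrel.
Round 1: Pine Marten (all prey gone), Boreal Owl (all prey gone), Ermine (all prey gone), Mink (all prey gone) → extinct.
Round 2: Lynx (all prey gone) → extinct.
No further losses. Total secondary extinctions: 5.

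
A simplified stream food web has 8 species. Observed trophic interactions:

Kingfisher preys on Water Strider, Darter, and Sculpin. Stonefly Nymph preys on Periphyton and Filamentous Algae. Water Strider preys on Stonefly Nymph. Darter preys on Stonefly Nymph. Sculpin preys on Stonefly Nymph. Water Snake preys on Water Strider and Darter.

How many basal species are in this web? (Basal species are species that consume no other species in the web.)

Basal species (no prey listed): Filamentous Algae, Periphyton.
Count: 2.

2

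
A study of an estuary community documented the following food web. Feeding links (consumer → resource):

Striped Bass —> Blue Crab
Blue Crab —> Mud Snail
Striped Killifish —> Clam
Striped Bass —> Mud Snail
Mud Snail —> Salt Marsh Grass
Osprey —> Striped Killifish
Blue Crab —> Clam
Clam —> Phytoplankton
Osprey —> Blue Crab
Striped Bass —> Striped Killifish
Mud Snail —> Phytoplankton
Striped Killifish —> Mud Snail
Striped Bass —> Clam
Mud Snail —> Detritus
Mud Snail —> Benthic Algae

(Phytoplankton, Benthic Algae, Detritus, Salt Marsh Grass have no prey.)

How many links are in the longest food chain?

3 links

One longest chain: Phytoplankton → Clam → Striped Killifish → Striped Bass.
It has 4 species and 3 links.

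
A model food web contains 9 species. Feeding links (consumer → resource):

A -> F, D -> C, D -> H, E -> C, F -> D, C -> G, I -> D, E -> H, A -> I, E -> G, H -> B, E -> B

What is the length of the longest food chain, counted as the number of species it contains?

5 species

One longest chain: B → H → D → F → A.
It has 5 species and 4 links.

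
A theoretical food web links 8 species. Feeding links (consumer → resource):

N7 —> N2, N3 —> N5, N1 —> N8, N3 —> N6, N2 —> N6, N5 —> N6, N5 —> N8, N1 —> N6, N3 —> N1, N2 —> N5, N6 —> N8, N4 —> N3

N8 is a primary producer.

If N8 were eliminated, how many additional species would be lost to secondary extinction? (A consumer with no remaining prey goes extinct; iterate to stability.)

Remove N8.
Round 1: N6 (all prey gone) → extinct.
Round 2: N1 (all prey gone), N5 (all prey gone) → extinct.
Round 3: N3 (all prey gone), N2 (all prey gone) → extinct.
Round 4: N7 (all prey gone), N4 (all prey gone) → extinct.
No further losses. Total secondary extinctions: 7.

7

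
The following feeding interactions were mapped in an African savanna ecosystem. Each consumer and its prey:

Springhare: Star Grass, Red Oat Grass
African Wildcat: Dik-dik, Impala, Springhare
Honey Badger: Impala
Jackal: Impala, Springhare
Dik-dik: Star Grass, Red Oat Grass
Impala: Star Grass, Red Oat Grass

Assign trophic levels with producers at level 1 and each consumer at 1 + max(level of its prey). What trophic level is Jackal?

Star Grass is a producer → level 1.
Impala eats Star Grass (level 1); other prey at levels: Red Oat Grass 1 → level 2.
Jackal eats Impala (level 2); other prey at levels: Springhare 2 → level 3.

Trophic level 3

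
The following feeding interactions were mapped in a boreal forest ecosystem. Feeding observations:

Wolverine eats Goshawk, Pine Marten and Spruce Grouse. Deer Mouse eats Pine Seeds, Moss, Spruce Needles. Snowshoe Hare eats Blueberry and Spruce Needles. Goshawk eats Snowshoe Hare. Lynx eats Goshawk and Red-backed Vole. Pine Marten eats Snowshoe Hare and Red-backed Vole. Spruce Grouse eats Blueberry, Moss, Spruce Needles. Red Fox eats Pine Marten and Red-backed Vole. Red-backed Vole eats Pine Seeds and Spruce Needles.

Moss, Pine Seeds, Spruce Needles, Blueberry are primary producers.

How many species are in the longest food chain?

4 species

One longest chain: Spruce Needles → Snowshoe Hare → Goshawk → Lynx.
It has 4 species and 3 links.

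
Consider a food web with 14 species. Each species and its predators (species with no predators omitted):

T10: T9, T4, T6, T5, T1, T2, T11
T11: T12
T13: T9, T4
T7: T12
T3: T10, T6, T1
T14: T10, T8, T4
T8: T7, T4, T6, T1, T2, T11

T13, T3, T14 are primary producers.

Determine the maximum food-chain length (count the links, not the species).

3 links

One longest chain: T3 → T10 → T11 → T12.
It has 4 species and 3 links.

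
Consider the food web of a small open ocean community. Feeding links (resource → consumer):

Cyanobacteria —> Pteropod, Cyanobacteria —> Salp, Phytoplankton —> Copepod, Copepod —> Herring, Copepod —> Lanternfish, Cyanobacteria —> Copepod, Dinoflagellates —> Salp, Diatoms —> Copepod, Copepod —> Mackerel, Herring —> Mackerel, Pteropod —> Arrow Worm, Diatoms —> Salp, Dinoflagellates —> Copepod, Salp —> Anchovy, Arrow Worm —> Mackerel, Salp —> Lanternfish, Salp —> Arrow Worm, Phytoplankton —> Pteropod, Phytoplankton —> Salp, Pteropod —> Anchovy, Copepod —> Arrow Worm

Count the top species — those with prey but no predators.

Top species (has prey, but nothing eats it): Anchovy, Lanternfish, Mackerel.
Count: 3.

3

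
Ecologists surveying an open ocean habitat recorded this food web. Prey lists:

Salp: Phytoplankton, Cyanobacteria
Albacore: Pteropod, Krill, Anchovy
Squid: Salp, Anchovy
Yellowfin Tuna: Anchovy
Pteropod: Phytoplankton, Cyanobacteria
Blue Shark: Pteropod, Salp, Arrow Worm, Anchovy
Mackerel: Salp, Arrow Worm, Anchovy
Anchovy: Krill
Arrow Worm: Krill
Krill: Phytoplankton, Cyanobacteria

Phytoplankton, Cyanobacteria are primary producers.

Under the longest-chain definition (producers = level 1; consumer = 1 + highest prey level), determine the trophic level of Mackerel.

Phytoplankton is a producer → level 1.
Krill eats Phytoplankton (level 1); other prey at levels: Cyanobacteria 1 → level 2.
Arrow Worm eats Krill → level 3.
Mackerel eats Arrow Worm (level 3); other prey at levels: Salp 2, Anchovy 3 → level 4.

Trophic level 4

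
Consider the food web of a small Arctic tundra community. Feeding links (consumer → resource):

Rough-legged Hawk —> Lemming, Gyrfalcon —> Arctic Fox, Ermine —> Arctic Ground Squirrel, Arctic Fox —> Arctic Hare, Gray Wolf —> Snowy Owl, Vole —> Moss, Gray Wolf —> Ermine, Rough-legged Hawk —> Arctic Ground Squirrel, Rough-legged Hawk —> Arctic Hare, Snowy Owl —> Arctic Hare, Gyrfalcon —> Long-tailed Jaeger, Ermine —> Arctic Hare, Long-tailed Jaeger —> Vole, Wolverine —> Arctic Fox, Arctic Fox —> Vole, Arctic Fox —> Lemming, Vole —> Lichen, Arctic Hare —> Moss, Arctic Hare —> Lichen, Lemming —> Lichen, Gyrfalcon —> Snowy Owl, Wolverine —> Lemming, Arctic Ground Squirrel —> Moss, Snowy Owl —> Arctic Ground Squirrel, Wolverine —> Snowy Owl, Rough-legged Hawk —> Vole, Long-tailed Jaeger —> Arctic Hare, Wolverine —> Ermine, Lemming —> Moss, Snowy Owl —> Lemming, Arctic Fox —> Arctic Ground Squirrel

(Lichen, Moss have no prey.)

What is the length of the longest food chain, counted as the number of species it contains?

4 species

One longest chain: Moss → Arctic Ground Squirrel → Ermine → Wolverine.
It has 4 species and 3 links.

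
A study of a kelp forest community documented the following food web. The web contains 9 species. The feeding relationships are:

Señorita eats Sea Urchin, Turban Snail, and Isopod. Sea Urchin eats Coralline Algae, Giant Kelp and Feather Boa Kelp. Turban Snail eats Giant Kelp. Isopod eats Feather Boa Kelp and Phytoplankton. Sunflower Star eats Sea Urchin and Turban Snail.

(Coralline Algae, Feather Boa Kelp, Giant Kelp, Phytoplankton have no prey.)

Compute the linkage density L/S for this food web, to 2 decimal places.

L/S = 1.22

There are L = 11 links among S = 9 species.
L/S = 11/9 = 1.2222 ≈ 1.22.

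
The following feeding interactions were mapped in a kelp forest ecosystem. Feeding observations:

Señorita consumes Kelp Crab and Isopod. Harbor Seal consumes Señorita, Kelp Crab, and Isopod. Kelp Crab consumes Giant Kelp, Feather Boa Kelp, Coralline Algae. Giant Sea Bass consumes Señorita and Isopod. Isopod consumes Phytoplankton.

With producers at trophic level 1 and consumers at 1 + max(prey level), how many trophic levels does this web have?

4

Producers (level 1): Giant Kelp, Feather Boa Kelp, Phytoplankton, Coralline Algae.
Phytoplankton → Isopod → Señorita → Harbor Seal gives Harbor Seal level 4.
No species has a prey at level 4, so no species reaches level 5.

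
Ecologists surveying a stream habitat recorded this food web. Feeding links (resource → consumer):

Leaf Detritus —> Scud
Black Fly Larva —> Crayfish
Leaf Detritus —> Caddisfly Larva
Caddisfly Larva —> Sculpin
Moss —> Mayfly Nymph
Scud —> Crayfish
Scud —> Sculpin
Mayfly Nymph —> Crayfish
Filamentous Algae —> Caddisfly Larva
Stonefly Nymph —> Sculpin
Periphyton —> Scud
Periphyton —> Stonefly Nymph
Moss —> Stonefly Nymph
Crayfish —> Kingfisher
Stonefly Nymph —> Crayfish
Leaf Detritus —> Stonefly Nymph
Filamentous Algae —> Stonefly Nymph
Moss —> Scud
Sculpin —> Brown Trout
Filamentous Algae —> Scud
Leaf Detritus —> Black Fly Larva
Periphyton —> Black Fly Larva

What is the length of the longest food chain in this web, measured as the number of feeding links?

One longest chain: Leaf Detritus → Scud → Crayfish → Kingfisher.
It has 4 species and 3 links.

3 links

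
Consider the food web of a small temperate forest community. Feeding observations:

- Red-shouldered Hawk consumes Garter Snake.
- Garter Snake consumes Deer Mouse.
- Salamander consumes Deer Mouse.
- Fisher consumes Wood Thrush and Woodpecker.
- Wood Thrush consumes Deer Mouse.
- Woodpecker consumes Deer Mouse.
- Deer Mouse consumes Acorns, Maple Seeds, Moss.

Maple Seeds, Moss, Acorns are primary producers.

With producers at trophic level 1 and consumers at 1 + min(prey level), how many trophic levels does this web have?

4

Producers (level 1): Maple Seeds, Moss, Acorns.
Following each consumer down to its lowest-level prey: Maple Seeds → Deer Mouse → Garter Snake → Red-shouldered Hawk (levels 1 through 4).
All prey of Red-shouldered Hawk (Garter Snake 3) are at level 3 or above, so Red-shouldered Hawk is at level 1 + 3 = 4.
Every consumer has at least one prey at level 3 or below, so none exceeds level 4.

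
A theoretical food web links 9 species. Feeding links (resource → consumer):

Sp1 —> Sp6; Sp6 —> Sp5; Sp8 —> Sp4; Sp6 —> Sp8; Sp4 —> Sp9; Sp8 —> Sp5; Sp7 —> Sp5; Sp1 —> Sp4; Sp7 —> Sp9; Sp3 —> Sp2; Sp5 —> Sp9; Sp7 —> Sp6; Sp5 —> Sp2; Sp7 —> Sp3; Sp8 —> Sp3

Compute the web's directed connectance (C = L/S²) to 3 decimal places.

The web has S = 9 species and L = 15 feeding links.
C = L / S² = 15 / 81 = 0.1852 ≈ 0.185.

C = 0.185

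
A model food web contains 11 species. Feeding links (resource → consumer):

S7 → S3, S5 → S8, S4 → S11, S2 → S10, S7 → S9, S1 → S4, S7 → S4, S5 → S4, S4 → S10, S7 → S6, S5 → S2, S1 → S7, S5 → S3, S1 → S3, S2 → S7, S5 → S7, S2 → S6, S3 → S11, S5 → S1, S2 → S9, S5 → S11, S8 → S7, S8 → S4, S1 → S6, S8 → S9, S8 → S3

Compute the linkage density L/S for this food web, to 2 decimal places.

There are L = 26 links among S = 11 species.
L/S = 26/11 = 2.3636 ≈ 2.36.

L/S = 2.36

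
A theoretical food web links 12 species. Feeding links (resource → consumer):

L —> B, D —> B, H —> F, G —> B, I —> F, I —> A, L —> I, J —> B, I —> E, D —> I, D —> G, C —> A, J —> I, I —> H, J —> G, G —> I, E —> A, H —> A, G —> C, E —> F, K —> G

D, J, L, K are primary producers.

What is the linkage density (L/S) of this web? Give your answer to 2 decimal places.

There are L = 21 links among S = 12 species.
L/S = 21/12 = 1.7500 ≈ 1.75.

L/S = 1.75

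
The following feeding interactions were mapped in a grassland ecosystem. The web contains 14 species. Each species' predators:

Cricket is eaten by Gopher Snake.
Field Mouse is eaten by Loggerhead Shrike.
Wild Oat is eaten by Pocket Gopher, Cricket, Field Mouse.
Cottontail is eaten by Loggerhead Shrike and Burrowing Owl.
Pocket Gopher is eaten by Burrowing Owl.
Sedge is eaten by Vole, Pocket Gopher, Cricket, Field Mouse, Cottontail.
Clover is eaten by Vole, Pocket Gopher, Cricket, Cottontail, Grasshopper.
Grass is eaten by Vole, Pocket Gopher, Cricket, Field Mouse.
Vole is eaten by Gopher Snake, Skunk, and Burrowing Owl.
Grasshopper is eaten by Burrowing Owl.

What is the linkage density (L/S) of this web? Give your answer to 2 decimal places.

L/S = 1.86

There are L = 26 links among S = 14 species.
L/S = 26/14 = 1.8571 ≈ 1.86.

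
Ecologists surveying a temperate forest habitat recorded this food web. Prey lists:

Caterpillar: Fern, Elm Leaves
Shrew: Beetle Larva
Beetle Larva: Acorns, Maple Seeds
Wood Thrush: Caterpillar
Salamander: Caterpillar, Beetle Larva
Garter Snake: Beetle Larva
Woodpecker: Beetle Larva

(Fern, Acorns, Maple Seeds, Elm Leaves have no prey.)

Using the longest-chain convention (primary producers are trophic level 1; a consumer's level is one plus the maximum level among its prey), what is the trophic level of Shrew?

Acorns is a producer → level 1.
Beetle Larva eats Acorns (level 1); other prey at levels: Maple Seeds 1 → level 2.
Shrew eats Beetle Larva → level 3.

Trophic level 3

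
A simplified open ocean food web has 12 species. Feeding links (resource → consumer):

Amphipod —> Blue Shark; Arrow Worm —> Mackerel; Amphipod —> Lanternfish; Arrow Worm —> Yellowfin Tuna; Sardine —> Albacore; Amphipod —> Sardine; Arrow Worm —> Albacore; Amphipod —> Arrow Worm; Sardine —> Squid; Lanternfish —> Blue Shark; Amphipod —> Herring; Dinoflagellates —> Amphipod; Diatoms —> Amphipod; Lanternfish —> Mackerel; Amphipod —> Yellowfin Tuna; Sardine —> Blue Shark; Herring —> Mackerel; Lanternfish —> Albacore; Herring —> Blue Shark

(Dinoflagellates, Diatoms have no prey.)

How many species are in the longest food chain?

4 species

One longest chain: Dinoflagellates → Amphipod → Lanternfish → Blue Shark.
It has 4 species and 3 links.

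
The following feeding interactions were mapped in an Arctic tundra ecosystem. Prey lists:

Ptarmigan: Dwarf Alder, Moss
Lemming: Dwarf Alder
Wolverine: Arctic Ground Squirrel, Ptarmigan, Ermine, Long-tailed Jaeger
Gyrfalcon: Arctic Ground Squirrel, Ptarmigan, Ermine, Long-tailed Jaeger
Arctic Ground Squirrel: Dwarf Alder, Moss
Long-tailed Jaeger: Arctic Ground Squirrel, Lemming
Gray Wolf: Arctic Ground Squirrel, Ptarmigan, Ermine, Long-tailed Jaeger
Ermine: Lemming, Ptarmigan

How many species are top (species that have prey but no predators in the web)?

Top species (has prey, but nothing eats it): Wolverine, Gyrfalcon, Gray Wolf.
Count: 3.

3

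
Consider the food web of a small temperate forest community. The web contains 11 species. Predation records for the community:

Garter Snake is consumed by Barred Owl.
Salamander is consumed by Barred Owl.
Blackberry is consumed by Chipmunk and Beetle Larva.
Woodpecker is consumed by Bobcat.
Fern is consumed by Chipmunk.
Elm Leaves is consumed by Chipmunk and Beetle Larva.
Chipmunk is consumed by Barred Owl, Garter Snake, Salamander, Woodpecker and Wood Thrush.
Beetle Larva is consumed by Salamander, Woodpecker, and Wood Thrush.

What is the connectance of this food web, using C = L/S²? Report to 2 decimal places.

The web has S = 11 species and L = 16 feeding links.
C = L / S² = 16 / 121 = 0.1322 ≈ 0.13.

C = 0.13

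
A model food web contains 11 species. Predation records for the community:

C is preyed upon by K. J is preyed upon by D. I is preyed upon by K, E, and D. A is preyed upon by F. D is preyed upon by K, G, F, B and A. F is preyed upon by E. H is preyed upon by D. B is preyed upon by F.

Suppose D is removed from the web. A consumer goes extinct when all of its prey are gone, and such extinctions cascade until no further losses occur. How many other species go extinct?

4

Remove D.
Round 1: B (all prey gone), G (all prey gone), A (all prey gone) → extinct.
Round 2: F (all prey gone) → extinct.
No further losses. Total secondary extinctions: 4.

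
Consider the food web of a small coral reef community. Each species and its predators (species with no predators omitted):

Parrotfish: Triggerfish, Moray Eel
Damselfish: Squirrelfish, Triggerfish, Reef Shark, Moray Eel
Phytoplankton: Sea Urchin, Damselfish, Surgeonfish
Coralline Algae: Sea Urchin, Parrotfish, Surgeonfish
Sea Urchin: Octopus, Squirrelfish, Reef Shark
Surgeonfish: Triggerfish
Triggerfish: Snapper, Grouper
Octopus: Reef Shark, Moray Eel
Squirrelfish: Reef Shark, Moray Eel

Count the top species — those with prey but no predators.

Top species (has prey, but nothing eats it): Reef Shark, Snapper, Grouper, Moray Eel.
Count: 4.

4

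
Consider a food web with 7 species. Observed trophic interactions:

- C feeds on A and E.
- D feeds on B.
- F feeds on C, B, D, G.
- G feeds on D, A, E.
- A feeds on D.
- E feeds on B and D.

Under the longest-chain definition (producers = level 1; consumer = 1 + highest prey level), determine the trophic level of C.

B is a producer → level 1.
D eats B → level 2.
E eats D (level 2); other prey at levels: B 1 → level 3.
C eats E (level 3); other prey at levels: A 3 → level 4.

Trophic level 4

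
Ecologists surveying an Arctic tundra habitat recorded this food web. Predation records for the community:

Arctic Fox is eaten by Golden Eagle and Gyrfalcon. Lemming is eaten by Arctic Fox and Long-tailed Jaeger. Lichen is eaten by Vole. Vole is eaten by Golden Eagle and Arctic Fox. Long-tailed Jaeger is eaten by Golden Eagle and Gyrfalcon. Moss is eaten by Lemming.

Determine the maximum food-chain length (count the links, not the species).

One longest chain: Moss → Lemming → Arctic Fox → Golden Eagle.
It has 4 species and 3 links.

3 links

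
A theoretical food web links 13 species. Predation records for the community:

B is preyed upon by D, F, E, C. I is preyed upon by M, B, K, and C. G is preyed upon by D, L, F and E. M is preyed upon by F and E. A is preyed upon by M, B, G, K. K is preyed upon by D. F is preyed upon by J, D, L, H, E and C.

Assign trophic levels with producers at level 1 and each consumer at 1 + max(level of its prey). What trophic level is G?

Trophic level 2

A is a producer → level 1.
G eats A → level 2.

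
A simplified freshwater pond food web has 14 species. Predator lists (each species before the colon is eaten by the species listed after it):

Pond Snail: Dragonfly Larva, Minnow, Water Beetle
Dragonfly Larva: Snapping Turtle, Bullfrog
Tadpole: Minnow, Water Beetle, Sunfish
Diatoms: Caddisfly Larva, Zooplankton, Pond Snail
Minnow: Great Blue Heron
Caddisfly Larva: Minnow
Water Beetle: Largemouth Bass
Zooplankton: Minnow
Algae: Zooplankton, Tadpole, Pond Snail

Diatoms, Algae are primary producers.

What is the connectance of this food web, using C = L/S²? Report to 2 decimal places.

The web has S = 14 species and L = 18 feeding links.
C = L / S² = 18 / 196 = 0.0918 ≈ 0.09.

C = 0.09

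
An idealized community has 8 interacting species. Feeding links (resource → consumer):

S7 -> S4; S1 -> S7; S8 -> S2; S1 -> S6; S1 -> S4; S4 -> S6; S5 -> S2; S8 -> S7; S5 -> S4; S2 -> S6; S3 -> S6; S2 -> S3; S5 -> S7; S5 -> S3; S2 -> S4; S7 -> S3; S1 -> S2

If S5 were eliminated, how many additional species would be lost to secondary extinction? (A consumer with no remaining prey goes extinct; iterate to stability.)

0

Remove S5.
Every predator of it retains at least one other prey: S2 still has S1, S8; S7 still has S1, S8; S3 still has S2, S7; S4 still has S1, S2, S7.
No consumer loses all prey, so no secondary extinctions occur.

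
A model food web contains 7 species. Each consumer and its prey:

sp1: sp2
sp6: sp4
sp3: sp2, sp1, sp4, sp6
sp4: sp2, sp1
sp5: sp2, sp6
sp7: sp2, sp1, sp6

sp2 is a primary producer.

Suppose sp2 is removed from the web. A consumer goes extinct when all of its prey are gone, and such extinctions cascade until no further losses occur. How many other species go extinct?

Remove sp2.
Round 1: sp1 (all prey gone) → extinct.
Round 2: sp4 (all prey gone) → extinct.
Round 3: sp6 (all prey gone) → extinct.
Round 4: sp5 (all prey gone), sp3 (all prey gone), sp7 (all prey gone) → extinct.
No further losses. Total secondary extinctions: 6.

6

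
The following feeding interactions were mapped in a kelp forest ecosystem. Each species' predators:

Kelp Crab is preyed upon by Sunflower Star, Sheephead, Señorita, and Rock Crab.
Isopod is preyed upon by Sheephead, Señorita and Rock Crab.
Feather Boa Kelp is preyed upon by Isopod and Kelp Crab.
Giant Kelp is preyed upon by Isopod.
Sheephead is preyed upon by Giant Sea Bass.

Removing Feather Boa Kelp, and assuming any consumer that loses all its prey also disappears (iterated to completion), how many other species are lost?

2

Remove Feather Boa Kelp.
Round 1: Kelp Crab (all prey gone) → extinct.
Round 2: Sunflower Star (all prey gone) → extinct.
No further losses. Total secondary extinctions: 2.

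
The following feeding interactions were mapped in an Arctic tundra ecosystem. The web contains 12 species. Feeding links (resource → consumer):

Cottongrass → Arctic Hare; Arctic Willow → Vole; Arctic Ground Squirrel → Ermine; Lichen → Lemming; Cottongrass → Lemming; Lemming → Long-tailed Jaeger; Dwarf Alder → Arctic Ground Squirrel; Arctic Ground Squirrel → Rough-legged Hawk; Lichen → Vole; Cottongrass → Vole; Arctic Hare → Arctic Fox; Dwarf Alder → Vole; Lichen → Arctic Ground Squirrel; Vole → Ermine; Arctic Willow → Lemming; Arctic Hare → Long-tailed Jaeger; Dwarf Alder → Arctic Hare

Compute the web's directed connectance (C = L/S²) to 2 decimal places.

The web has S = 12 species and L = 17 feeding links.
C = L / S² = 17 / 144 = 0.1181 ≈ 0.12.

C = 0.12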